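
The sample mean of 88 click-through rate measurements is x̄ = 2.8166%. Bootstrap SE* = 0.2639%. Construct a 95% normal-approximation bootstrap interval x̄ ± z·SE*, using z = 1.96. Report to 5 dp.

Margin = 1.96 × 0.2639 = 0.517244
Interval: 2.8166 ± 0.517244

(2.29936, 3.33384)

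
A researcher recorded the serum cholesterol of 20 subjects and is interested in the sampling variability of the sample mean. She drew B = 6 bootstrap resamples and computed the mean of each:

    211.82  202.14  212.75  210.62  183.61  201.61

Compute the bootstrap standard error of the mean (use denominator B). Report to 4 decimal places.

SE* = 10.0508

Bootstrap SE is the standard deviation of the 6 replicate means.
Mean of replicates: (211.82 + 202.14 + 212.75 + 210.62 + 183.61 + 201.61) / 6 = 1222.55000 / 6 = 203.75833
Sum of squared deviations: (+8.06167)² + (−1.61833)² + (+8.99167)² + (+6.86167)² + (−20.14833)² + (−2.14833)² = 606.11268
Variance = 606.11268 / 6 = 101.01878
SE* = √101.01878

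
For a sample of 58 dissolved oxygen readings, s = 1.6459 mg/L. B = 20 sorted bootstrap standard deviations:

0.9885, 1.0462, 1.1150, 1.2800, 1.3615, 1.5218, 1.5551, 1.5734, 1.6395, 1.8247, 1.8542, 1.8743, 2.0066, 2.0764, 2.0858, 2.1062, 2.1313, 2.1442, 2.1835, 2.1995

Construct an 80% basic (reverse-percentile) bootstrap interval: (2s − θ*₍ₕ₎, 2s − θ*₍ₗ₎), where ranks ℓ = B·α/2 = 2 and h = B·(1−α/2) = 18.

(1.1476, 2.2456)

Percentile endpoints at ranks 2 and 18: θ*₍2₎ = 1.0462, θ*₍18₎ = 2.1442.
Basic interval reflects these around s:
  lower = 2 × 1.6459 − 2.1442 = 1.1476
  upper = 2 × 1.6459 − 1.0462 = 2.2456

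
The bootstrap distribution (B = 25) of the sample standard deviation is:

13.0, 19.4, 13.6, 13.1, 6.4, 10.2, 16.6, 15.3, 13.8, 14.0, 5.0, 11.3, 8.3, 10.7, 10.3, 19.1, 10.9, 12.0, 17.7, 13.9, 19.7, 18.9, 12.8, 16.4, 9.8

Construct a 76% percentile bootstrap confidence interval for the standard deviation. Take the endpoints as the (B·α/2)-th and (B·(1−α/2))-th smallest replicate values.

(8.3, 18.9)

Sorted replicates: 5.0, 6.4, 8.3, 9.8, 10.2, 10.3, 10.7, 10.9, 11.3, 12.0, 12.8, 13.0, 13.1, 13.6, 13.8, 13.9, 14.0, 15.3, 16.4, 16.6, 17.7, 18.9, 19.1, 19.4, 19.7
α = 0.24; lower rank = 25 × 0.120 = 3; upper rank = 25 × 0.880 = 22.
The 3rd smallest replicate is 8.3; the 22nd is 18.9.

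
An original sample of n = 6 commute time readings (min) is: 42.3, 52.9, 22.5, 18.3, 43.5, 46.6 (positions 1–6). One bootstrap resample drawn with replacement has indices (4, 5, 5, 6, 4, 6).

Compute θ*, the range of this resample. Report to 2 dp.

θ* = 28.30

Resample values: 18.3, 43.5, 43.5, 46.6, 18.3, 46.6.
Range = 46.6 − 18.3 = 28.30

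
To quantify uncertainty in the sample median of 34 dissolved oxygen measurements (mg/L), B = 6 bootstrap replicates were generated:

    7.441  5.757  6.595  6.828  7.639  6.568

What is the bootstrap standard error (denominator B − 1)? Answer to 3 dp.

Bootstrap SE is the standard deviation of the 6 replicate medians.
Mean of replicates: (7.441 + 5.757 + 6.595 + 6.828 + 7.639 + 6.568) / 6 = 40.8280 / 6 = 6.8047
Sum of squared deviations: (+0.6363)² + (−1.0477)² + (−0.2097)² + (+0.0233)² + (+0.8343)² + (−0.2367)² = 2.2992
Variance = 2.2992 / 5 = 0.4598
SE* = √0.4598

SE* = 0.678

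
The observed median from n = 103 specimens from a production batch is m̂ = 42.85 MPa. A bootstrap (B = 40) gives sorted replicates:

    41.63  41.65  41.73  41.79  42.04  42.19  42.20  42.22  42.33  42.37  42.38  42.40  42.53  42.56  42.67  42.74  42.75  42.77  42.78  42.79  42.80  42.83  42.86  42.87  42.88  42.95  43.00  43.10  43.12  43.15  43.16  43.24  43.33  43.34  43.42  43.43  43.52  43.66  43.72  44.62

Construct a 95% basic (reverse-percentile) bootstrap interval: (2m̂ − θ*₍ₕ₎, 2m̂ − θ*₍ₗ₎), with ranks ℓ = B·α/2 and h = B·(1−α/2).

(41.98, 44.07)

Percentile endpoints at ranks 1 and 39: θ*₍1₎ = 41.63, θ*₍39₎ = 43.72.
Basic interval reflects these around m̂:
  lower = 2 × 42.85 − 43.72 = 41.98
  upper = 2 × 42.85 − 41.63 = 44.07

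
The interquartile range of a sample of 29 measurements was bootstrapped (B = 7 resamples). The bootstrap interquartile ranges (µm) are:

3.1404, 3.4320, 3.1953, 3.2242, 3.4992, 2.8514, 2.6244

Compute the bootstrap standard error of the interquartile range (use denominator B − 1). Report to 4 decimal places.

SE* = 0.3092

Bootstrap SE is the standard deviation of the 7 replicate interquartile ranges.
Mean of replicates: (3.1404 + 3.4320 + 3.1953 + 3.2242 + 3.4992 + 2.8514 + 2.6244) / 7 = 21.96690 / 7 = 3.13813
Sum of squared deviations: (+0.00227)² + (+0.29387)² + (+0.05717)² + (+0.08607)² + (+0.36107)² + (−0.28673)² + (−0.51373)² = 0.57355
Variance = 0.57355 / 6 = 0.09559
SE* = √0.09559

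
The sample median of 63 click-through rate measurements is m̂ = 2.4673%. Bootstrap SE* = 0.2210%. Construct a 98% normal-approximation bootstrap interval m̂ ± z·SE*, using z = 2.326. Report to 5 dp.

Margin = 2.326 × 0.2210 = 0.514046
Interval: 2.4673 ± 0.514046

(1.95325, 2.98135)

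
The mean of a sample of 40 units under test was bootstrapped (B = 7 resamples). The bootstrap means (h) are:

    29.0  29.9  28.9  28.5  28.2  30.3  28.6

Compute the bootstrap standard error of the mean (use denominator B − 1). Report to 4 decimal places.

Bootstrap SE is the standard deviation of the 7 replicate means.
Mean of replicates: (29.0 + 29.9 + 28.9 + 28.5 + 28.2 + 30.3 + 28.6) / 7 = 203.40000 / 7 = 29.05714
Sum of squared deviations: (−0.05714)² + (+0.84286)² + (−0.15714)² + (−0.55714)² + (−0.85714)² + (+1.24286)² + (−0.45714)² = 3.53714
Variance = 3.53714 / 6 = 0.58952
SE* = √0.58952

SE* = 0.7678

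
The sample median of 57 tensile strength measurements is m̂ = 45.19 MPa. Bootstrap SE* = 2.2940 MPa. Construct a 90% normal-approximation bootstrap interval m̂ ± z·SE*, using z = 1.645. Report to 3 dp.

Margin = 1.645 × 2.2940 = 3.7736
Interval: 45.19 ± 3.7736

(41.416, 48.964)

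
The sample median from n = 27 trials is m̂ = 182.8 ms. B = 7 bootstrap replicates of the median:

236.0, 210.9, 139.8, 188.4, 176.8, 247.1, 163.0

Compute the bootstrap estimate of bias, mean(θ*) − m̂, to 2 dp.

bias = +11.77

mean(θ*) = (236.0 + 210.9 + 139.8 + 188.4 + 176.8 + 247.1 + 163.0) / 7 = 194.571
bias = 194.571 − 182.8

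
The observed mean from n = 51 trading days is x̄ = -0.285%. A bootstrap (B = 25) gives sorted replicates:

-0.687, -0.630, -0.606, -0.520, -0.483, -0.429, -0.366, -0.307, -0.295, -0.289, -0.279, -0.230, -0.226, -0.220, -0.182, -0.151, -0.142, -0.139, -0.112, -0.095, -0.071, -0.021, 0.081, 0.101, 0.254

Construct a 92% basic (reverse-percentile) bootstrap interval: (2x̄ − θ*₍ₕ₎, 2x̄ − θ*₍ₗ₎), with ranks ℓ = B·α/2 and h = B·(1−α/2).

Percentile endpoints at ranks 1 and 24: θ*₍1₎ = -0.687, θ*₍24₎ = 0.101.
Basic interval reflects these around x̄:
  lower = 2 × -0.285 − 0.101 = -0.671
  upper = 2 × -0.285 − -0.687 = 0.117

(-0.671, 0.117)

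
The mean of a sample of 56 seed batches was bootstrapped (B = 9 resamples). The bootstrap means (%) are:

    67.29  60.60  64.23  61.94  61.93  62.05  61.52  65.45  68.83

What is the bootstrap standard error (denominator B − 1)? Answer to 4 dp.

Bootstrap SE is the standard deviation of the 9 replicate means.
Mean of replicates: (67.29 + 60.60 + 64.23 + 61.94 + 61.93 + 62.05 + 61.52 + 65.45 + 68.83) / 9 = 573.84000 / 9 = 63.76000
Sum of squared deviations: (+3.53000)² + (−3.16000)² + (+0.47000)² + (−1.82000)² + (−1.83000)² + (−1.71000)² + (−2.24000)² + (+1.69000)² + (+5.07000)² = 65.83140
Variance = 65.83140 / 8 = 8.22893
SE* = √8.22893

SE* = 2.8686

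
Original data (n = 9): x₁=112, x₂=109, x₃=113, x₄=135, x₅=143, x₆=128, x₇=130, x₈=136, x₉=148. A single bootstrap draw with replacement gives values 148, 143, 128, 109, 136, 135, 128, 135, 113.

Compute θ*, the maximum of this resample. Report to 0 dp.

Maximum = 148

θ* = 148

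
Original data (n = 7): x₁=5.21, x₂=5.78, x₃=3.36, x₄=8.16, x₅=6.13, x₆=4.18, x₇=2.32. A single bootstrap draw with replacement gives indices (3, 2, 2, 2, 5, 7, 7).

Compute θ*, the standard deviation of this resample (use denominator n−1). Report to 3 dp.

Resample values: 3.36, 5.78, 5.78, 5.78, 6.13, 2.32, 2.32.
Mean = 4.4957; sum of squared deviations = 18.3764
s² = 18.3764 / 6 = 3.0627
s = √3.0627 = 1.750

θ* = 1.750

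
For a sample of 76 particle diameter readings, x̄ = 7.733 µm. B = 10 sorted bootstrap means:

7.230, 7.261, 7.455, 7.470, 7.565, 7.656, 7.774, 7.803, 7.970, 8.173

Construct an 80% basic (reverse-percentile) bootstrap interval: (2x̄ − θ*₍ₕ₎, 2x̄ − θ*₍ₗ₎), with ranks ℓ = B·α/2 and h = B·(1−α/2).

Percentile endpoints at ranks 1 and 9: θ*₍1₎ = 7.230, θ*₍9₎ = 7.970.
Basic interval reflects these around x̄:
  lower = 2 × 7.733 − 7.970 = 7.496
  upper = 2 × 7.733 − 7.230 = 8.236

(7.496, 8.236)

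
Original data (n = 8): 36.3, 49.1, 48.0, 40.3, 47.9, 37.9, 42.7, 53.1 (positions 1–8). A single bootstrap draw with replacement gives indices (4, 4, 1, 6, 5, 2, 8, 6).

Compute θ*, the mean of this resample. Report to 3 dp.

Resample values: 40.3, 40.3, 36.3, 37.9, 47.9, 49.1, 53.1, 37.9.
Mean = (40.3 + 40.3 + 36.3 + 37.9 + 47.9 + 49.1 + 53.1 + 37.9) / 8 = 342.80 / 8 = 42.850

θ* = 42.850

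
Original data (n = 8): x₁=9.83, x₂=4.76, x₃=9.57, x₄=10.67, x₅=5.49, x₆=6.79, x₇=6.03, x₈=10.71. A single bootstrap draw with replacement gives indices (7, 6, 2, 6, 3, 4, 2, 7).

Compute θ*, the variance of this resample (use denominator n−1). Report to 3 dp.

Resample values: 6.03, 6.79, 4.76, 6.79, 9.57, 10.67, 4.76, 6.03.
Mean = 6.9250; sum of squared deviations = 32.0340
s² = 32.0340 / 7 = 4.5763

θ* = 4.576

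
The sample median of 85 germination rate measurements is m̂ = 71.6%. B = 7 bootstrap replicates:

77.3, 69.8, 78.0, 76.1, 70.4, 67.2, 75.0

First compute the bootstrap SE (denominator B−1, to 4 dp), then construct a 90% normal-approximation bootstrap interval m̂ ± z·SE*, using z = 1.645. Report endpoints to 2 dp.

Mean of replicates = 73.4000; sum of squared deviations = 106.6200; SE* = √(106.6200/6) = 4.2154
Margin = 1.645 × 4.2154 = 6.934
Interval: 71.6 ± 6.934

(64.67, 78.53)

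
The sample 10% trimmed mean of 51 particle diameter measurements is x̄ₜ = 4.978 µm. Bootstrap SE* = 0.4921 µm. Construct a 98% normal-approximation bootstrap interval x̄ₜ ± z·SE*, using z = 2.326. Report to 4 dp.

Margin = 2.326 × 0.4921 = 1.14462
Interval: 4.978 ± 1.14462

(3.8334, 6.1226)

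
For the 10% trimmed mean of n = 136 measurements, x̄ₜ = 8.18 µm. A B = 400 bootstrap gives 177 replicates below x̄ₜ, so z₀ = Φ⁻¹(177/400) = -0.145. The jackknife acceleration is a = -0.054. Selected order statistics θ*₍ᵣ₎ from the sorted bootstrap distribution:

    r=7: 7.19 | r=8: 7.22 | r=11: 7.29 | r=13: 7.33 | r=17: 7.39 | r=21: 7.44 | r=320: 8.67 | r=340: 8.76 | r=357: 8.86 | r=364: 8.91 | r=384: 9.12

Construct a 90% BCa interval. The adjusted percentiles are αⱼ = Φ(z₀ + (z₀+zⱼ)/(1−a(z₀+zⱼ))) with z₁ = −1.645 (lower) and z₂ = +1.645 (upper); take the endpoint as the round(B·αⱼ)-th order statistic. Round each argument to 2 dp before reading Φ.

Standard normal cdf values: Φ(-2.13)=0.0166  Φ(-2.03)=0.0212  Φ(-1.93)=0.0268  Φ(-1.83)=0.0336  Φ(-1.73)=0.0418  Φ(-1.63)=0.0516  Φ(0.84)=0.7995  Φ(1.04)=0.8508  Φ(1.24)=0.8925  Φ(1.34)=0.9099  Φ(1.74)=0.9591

(7.19, 8.86)

Lower: z₀ + z₁ = -0.145 + (-1.645) = -1.790; 1 − a(z₀+z₁) = 1 − (-0.054)(-1.790) = 0.9033; argument = -0.145 + (-1.790)/0.9033 = -2.1265 → -2.13.
α₁ = Φ(-2.13) = 0.0166; rank = round(400 × 0.0166) = 7; θ*₍7₎ = 7.19.
Upper: z₀ + z₂ = 1.500; 1 − a(z₀+z₂) = 1.0810; argument = 1.2426 → 1.24; α₂ = 0.8925; rank = 357; θ*₍357₎ = 8.86.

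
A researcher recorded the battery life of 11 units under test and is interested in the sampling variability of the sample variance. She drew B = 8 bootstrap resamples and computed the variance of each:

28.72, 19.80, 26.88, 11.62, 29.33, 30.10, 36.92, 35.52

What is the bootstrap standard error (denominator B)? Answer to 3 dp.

Bootstrap SE is the standard deviation of the 8 replicate variances.
Mean of replicates: (28.72 + 19.80 + 26.88 + 11.62 + 29.33 + 30.10 + 36.92 + 35.52) / 8 = 218.8900 / 8 = 27.3613
Sum of squared deviations: (+1.3587)² + (−7.5613)² + (−0.4813)² + (−15.7413)² + (+1.9687)² + (+2.7387)² + (+9.5587)² + (+8.1588)² = 476.3489
Variance = 476.3489 / 8 = 59.5436
SE* = √59.5436

SE* = 7.716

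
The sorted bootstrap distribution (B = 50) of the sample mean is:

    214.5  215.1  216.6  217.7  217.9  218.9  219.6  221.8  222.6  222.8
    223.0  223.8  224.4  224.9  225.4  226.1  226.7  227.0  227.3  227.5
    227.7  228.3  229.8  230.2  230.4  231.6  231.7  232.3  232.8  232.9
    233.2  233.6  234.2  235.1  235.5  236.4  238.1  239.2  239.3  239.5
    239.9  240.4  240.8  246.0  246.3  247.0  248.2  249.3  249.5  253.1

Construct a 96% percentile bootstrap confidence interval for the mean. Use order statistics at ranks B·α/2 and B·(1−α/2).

(214.5, 249.5)

α = 0.04; lower rank = 50 × 0.020 = 1; upper rank = 50 × 0.980 = 49.
The 1st smallest replicate is 214.5; the 49th is 249.5.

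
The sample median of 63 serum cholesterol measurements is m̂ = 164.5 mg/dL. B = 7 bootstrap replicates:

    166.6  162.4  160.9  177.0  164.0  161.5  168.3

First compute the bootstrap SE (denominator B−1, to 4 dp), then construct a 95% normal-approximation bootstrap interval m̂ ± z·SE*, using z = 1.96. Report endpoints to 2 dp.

Mean of replicates = 165.8143; sum of squared deviations = 189.6286; SE* = √(189.6286/6) = 5.6218
Margin = 1.96 × 5.6218 = 11.019
Interval: 164.5 ± 11.019

(153.48, 175.52)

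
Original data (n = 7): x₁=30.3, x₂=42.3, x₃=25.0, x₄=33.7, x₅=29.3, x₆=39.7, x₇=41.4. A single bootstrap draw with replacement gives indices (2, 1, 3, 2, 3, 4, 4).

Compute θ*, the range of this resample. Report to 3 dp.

θ* = 17.300

Resample values: 42.3, 30.3, 25.0, 42.3, 25.0, 33.7, 33.7.
Range = 42.3 − 25.0 = 17.300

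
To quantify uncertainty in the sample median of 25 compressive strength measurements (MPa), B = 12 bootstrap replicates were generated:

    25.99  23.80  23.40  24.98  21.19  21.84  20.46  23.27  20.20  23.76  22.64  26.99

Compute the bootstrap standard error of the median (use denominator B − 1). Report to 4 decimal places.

SE* = 2.1051

Bootstrap SE is the standard deviation of the 12 replicate medians.
Mean of replicates: (25.99 + 23.80 + 23.40 + 24.98 + 21.19 + 21.84 + 20.46 + 23.27 + 20.20 + 23.76 + 22.64 + 26.99) / 12 = 278.52000 / 12 = 23.21000
Sum of squared deviations: (+2.78000)² + (+0.59000)² + (+0.19000)² + (+1.77000)² + (−2.02000)² + (−1.37000)² + (−2.75000)² + (+0.06000)² + (−3.01000)² + (+0.55000)² + (−0.57000)² + (+3.78000)² = 48.74480
Variance = 48.74480 / 11 = 4.43135
SE* = √4.43135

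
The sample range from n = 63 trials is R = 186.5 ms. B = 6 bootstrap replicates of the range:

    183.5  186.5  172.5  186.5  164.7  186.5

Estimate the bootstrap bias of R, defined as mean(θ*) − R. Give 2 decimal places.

mean(θ*) = (183.5 + 186.5 + 172.5 + 186.5 + 164.7 + 186.5) / 6 = 180.033
bias = 180.033 − 186.5

bias = −6.47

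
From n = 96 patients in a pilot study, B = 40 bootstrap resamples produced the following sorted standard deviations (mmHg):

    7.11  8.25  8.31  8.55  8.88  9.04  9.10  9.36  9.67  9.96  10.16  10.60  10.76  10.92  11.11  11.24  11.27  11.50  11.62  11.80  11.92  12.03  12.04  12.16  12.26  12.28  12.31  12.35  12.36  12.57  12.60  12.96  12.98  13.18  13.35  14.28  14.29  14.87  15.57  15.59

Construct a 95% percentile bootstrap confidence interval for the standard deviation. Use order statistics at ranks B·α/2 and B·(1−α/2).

α = 0.05; lower rank = 40 × 0.025 = 1; upper rank = 40 × 0.975 = 39.
The 1st smallest replicate is 7.11; the 39th is 15.57.

(7.11, 15.57)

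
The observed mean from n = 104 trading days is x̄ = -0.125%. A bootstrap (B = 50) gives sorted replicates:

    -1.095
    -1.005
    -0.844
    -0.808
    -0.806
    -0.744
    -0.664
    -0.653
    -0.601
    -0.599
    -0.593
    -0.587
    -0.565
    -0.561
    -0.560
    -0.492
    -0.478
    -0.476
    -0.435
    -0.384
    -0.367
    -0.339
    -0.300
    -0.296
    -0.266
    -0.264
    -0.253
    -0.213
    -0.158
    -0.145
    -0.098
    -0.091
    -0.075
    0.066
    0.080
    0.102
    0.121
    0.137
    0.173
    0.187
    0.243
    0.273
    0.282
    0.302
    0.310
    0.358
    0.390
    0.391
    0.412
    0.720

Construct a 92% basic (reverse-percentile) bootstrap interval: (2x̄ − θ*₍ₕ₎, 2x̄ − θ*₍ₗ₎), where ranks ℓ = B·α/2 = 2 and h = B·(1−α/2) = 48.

(-0.641, 0.755)

Percentile endpoints at ranks 2 and 48: θ*₍2₎ = -1.005, θ*₍48₎ = 0.391.
Basic interval reflects these around x̄:
  lower = 2 × -0.125 − 0.391 = -0.641
  upper = 2 × -0.125 − -1.005 = 0.755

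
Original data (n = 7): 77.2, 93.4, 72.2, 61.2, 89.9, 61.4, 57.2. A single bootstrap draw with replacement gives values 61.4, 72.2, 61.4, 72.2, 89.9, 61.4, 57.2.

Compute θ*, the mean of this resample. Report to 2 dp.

θ* = 67.96

Mean = (61.4 + 72.2 + 61.4 + 72.2 + 89.9 + 61.4 + 57.2) / 7 = 475.70 / 7 = 67.96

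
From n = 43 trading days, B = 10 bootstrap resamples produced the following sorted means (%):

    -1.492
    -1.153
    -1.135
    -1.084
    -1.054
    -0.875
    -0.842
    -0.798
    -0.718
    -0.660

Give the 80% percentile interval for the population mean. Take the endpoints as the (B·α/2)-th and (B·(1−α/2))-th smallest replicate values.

(-1.492, -0.718)

α = 0.20; lower rank = 10 × 0.100 = 1; upper rank = 10 × 0.900 = 9.
The 1st smallest replicate is -1.492; the 9th is -0.718.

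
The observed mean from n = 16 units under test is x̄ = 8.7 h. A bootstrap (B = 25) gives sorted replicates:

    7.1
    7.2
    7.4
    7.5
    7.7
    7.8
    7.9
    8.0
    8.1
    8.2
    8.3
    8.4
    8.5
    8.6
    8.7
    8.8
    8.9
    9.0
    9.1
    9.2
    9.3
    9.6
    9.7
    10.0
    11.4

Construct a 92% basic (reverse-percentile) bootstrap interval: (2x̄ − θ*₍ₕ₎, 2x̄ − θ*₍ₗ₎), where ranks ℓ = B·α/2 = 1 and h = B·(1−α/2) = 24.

(7.4, 10.3)

Percentile endpoints at ranks 1 and 24: θ*₍1₎ = 7.1, θ*₍24₎ = 10.0.
Basic interval reflects these around x̄:
  lower = 2 × 8.7 − 10.0 = 7.4
  upper = 2 × 8.7 − 7.1 = 10.3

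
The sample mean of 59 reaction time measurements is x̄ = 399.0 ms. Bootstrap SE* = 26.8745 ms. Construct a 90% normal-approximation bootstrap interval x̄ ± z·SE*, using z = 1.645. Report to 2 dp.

Margin = 1.645 × 26.8745 = 44.209
Interval: 399.0 ± 44.209

(354.79, 443.21)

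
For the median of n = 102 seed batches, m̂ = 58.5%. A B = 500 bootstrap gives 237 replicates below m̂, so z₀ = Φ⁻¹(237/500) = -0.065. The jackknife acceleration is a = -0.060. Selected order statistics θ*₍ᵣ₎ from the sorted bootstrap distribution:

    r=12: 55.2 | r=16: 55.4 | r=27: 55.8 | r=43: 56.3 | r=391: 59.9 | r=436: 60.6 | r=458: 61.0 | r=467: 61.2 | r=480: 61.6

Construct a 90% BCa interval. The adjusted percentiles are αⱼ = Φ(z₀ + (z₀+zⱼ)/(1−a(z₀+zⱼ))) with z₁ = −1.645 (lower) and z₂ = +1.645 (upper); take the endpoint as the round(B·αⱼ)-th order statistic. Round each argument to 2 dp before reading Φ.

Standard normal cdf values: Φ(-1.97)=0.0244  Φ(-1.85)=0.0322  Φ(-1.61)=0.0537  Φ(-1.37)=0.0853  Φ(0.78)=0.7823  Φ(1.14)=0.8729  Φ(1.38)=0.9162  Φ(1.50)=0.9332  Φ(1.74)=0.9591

(55.2, 61.0)

Lower: z₀ + z₁ = -0.065 + (-1.645) = -1.710; 1 − a(z₀+z₁) = 1 − (-0.060)(-1.710) = 0.8974; argument = -0.065 + (-1.710)/0.8974 = -1.9705 → -1.97.
α₁ = Φ(-1.97) = 0.0244; rank = round(500 × 0.0244) = 12; θ*₍12₎ = 55.2.
Upper: z₀ + z₂ = 1.580; 1 − a(z₀+z₂) = 1.0948; argument = 1.3782 → 1.38; α₂ = 0.9162; rank = 458; θ*₍458₎ = 61.0.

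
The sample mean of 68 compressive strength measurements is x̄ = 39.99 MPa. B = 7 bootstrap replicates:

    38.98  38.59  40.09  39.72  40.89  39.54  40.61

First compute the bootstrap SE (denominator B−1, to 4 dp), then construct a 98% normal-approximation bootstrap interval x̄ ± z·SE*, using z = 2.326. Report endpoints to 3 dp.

(38.059, 41.921)

Mean of replicates = 39.7743; sum of squared deviations = 4.1342; SE* = √(4.1342/6) = 0.8301
Margin = 2.326 × 0.8301 = 1.9308
Interval: 39.99 ± 1.9308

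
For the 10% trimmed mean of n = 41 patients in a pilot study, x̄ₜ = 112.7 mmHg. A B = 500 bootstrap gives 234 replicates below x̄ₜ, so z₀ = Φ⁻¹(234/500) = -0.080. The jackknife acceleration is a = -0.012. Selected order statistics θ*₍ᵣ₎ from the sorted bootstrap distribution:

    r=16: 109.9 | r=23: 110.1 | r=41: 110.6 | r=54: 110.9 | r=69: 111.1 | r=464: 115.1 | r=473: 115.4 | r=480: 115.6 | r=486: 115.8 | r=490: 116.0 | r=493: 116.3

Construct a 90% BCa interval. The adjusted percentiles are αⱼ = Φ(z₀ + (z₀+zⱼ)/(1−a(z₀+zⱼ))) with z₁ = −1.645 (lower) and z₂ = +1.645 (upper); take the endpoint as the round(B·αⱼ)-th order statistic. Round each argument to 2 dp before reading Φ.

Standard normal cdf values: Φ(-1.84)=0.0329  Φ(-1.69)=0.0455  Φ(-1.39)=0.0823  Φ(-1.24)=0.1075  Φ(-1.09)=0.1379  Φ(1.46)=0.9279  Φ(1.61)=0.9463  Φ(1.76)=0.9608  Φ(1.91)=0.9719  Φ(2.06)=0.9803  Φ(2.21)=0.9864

(109.9, 115.1)

Lower: z₀ + z₁ = -0.080 + (-1.645) = -1.725; 1 − a(z₀+z₁) = 1 − (-0.012)(-1.725) = 0.9793; argument = -0.080 + (-1.725)/0.9793 = -1.8415 → -1.84.
α₁ = Φ(-1.84) = 0.0329; rank = round(500 × 0.0329) = 16; θ*₍16₎ = 109.9.
Upper: z₀ + z₂ = 1.565; 1 − a(z₀+z₂) = 1.0188; argument = 1.4562 → 1.46; α₂ = 0.9279; rank = 464; θ*₍464₎ = 115.1.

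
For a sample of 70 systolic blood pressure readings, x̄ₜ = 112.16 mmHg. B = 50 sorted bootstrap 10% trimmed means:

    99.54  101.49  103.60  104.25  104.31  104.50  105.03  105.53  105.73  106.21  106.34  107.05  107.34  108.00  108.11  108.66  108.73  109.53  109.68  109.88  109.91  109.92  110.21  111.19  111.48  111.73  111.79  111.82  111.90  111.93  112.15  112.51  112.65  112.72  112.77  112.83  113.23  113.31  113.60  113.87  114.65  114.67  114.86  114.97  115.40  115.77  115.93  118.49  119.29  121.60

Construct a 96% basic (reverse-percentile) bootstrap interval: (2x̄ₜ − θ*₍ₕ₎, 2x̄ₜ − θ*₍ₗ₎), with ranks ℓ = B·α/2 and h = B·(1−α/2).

(105.03, 124.78)

Percentile endpoints at ranks 1 and 49: θ*₍1₎ = 99.54, θ*₍49₎ = 119.29.
Basic interval reflects these around x̄ₜ:
  lower = 2 × 112.16 − 119.29 = 105.03
  upper = 2 × 112.16 − 99.54 = 124.78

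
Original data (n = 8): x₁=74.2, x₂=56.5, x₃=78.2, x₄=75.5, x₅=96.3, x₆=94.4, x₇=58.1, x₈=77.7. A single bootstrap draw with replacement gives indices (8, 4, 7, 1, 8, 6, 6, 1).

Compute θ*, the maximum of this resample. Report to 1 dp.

Resample values: 77.7, 75.5, 58.1, 74.2, 77.7, 94.4, 94.4, 74.2.
Maximum = 94.4

θ* = 94.4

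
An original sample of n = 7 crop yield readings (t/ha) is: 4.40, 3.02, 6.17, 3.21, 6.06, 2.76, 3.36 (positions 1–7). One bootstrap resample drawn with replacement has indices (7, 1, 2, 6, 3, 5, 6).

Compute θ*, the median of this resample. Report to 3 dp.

θ* = 3.360

Resample values: 3.36, 4.40, 3.02, 2.76, 6.17, 6.06, 2.76.
Sorted: 2.76, 2.76, 3.02, 3.36, 4.40, 6.06, 6.17
Median = middle value = 3.360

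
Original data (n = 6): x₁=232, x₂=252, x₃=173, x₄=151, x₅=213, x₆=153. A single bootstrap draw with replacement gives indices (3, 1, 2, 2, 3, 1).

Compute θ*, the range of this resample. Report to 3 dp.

Resample values: 173, 232, 252, 252, 173, 232.
Range = 252 − 173 = 79.000

θ* = 79.000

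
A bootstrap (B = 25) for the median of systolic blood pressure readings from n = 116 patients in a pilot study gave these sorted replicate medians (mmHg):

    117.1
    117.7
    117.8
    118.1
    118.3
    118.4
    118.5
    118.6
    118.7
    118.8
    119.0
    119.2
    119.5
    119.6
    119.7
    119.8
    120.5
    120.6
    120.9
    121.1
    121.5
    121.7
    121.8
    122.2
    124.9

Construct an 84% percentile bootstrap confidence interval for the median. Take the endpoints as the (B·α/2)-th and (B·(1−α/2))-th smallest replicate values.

(117.7, 121.8)

α = 0.16; lower rank = 25 × 0.080 = 2; upper rank = 25 × 0.920 = 23.
The 2nd smallest replicate is 117.7; the 23rd is 121.8.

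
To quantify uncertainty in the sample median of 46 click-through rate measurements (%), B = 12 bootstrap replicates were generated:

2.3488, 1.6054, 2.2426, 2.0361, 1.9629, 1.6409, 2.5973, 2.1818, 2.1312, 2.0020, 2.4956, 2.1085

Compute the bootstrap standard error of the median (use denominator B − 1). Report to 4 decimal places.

SE* = 0.2984

Bootstrap SE is the standard deviation of the 12 replicate medians.
Mean of replicates: (2.3488 + 1.6054 + 2.2426 + 2.0361 + 1.9629 + 1.6409 + 2.5973 + 2.1818 + 2.1312 + 2.0020 + 2.4956 + 2.1085) / 12 = 25.35310 / 12 = 2.11276
Sum of squared deviations: (+0.23604)² + (−0.50736)² + (+0.12984)² + (−0.07666)² + (−0.14986)² + (−0.47186)² + (+0.48454)² + (+0.06904)² + (+0.01844)² + (−0.11076)² + (+0.38284)² + (−0.00426)² = 0.97971
Variance = 0.97971 / 11 = 0.08906
SE* = √0.08906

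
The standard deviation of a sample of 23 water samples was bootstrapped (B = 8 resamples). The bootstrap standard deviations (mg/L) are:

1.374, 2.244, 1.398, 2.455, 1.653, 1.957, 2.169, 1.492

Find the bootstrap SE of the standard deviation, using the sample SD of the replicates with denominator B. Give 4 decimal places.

Bootstrap SE is the standard deviation of the 8 replicate standard deviations.
Mean of replicates: (1.374 + 2.244 + 1.398 + 2.455 + 1.653 + 1.957 + 2.169 + 1.492) / 8 = 14.74200 / 8 = 1.84275
Sum of squared deviations: (−0.46875)² + (+0.40125)² + (−0.44475)² + (+0.61225)² + (−0.18975)² + (+0.11425)² + (+0.32625)² + (−0.35075)² = 1.23190
Variance = 1.23190 / 8 = 0.15399
SE* = √0.15399

SE* = 0.3924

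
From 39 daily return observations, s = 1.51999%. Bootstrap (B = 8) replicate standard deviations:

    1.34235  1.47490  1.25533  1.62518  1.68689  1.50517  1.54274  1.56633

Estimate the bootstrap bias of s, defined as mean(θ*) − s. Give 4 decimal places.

mean(θ*) = (1.34235 + 1.47490 + 1.25533 + 1.62518 + 1.68689 + 1.50517 + 1.54274 + 1.56633) / 8 = 1.49986
bias = 1.49986 − 1.51999

bias = −0.0201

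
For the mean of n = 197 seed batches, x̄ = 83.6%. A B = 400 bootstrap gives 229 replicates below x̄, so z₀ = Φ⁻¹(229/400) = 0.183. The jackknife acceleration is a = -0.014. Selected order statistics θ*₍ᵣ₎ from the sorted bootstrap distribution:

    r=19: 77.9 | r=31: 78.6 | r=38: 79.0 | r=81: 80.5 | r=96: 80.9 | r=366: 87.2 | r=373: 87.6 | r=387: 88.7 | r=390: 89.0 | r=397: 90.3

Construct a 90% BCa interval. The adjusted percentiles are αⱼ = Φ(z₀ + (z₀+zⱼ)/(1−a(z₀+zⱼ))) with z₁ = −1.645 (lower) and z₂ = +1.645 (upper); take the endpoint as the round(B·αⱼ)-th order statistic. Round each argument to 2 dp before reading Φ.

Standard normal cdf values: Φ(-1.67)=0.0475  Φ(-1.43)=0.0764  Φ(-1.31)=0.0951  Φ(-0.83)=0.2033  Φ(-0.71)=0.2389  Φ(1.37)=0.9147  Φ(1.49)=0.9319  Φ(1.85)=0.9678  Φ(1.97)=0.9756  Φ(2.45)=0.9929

Lower: z₀ + z₁ = 0.183 + (-1.645) = -1.462; 1 − a(z₀+z₁) = 1 − (-0.014)(-1.462) = 0.9795; argument = 0.183 + (-1.462)/0.9795 = -1.3095 → -1.31.
α₁ = Φ(-1.31) = 0.0951; rank = round(400 × 0.0951) = 38; θ*₍38₎ = 79.0.
Upper: z₀ + z₂ = 1.828; 1 − a(z₀+z₂) = 1.0256; argument = 1.9654 → 1.97; α₂ = 0.9756; rank = 390; θ*₍390₎ = 89.0.

(79.0, 89.0)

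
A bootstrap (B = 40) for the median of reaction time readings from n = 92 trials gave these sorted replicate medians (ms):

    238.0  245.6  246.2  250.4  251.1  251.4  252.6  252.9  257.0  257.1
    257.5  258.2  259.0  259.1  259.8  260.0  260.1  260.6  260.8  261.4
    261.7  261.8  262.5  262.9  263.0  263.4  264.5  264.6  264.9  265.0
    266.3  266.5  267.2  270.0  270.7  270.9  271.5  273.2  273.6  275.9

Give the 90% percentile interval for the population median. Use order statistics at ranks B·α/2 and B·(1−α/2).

(245.6, 273.2)

α = 0.10; lower rank = 40 × 0.050 = 2; upper rank = 40 × 0.950 = 38.
The 2nd smallest replicate is 245.6; the 38th is 273.2.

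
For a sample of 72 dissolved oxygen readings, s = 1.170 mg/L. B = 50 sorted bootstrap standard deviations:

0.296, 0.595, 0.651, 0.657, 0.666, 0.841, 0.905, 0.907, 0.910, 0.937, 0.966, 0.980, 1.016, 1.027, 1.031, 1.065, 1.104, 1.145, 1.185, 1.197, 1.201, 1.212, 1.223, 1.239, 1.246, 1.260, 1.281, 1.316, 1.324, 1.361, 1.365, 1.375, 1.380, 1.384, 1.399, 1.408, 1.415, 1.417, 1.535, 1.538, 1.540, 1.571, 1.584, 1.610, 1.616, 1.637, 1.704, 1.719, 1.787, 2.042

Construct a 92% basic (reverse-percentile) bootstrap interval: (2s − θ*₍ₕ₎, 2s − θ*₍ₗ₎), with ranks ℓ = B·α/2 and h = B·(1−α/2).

(0.621, 1.745)

Percentile endpoints at ranks 2 and 48: θ*₍2₎ = 0.595, θ*₍48₎ = 1.719.
Basic interval reflects these around s:
  lower = 2 × 1.170 − 1.719 = 0.621
  upper = 2 × 1.170 − 0.595 = 1.745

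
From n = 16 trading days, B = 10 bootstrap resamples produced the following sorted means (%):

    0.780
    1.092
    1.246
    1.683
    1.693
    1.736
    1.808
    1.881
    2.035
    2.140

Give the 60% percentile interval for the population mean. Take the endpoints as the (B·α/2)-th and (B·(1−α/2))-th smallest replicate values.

(1.092, 1.881)

α = 0.40; lower rank = 10 × 0.200 = 2; upper rank = 10 × 0.800 = 8.
The 2nd smallest replicate is 1.092; the 8th is 1.881.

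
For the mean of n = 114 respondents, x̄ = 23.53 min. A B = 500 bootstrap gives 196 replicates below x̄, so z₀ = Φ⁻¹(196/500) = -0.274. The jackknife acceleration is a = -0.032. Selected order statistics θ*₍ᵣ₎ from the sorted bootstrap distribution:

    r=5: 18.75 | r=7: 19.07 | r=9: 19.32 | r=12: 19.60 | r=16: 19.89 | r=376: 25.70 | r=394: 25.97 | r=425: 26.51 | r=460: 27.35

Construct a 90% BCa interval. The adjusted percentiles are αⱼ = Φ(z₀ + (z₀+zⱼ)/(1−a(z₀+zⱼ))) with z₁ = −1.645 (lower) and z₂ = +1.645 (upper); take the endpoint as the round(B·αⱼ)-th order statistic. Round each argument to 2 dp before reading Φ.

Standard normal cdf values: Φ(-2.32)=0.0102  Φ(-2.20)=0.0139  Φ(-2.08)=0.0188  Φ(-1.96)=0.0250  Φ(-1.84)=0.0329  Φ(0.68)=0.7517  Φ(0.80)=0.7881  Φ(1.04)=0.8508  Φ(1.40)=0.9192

Lower: z₀ + z₁ = -0.274 + (-1.645) = -1.919; 1 − a(z₀+z₁) = 1 − (-0.032)(-1.919) = 0.9386; argument = -0.274 + (-1.919)/0.9386 = -2.3186 → -2.32.
α₁ = Φ(-2.32) = 0.0102; rank = round(500 × 0.0102) = 5; θ*₍5₎ = 18.75.
Upper: z₀ + z₂ = 1.371; 1 − a(z₀+z₂) = 1.0439; argument = 1.0394 → 1.04; α₂ = 0.8508; rank = 425; θ*₍425₎ = 26.51.

(18.75, 26.51)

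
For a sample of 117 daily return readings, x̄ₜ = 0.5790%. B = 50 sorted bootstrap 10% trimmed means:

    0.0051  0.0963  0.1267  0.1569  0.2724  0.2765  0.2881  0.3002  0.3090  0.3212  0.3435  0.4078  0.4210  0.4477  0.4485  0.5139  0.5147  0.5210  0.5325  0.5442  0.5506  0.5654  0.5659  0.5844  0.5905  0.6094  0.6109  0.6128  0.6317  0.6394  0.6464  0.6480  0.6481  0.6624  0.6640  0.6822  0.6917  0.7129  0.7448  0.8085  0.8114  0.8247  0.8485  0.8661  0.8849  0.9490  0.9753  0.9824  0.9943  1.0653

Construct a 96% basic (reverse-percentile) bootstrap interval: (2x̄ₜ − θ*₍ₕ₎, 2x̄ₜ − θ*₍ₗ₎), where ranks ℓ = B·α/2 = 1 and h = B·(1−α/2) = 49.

Percentile endpoints at ranks 1 and 49: θ*₍1₎ = 0.0051, θ*₍49₎ = 0.9943.
Basic interval reflects these around x̄ₜ:
  lower = 2 × 0.5790 − 0.9943 = 0.1637
  upper = 2 × 0.5790 − 0.0051 = 1.1529

(0.1637, 1.1529)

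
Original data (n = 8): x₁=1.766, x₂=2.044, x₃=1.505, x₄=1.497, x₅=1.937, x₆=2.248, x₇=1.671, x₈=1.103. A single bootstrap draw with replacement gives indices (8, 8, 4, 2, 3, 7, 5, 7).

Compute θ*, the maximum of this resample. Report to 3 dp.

θ* = 2.044

Resample values: 1.103, 1.103, 1.497, 2.044, 1.505, 1.671, 1.937, 1.671.
Maximum = 2.044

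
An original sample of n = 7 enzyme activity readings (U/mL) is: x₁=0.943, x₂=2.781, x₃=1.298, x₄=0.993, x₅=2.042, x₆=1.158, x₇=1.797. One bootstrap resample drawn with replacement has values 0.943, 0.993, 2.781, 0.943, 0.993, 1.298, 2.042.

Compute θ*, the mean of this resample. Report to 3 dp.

Mean = (0.943 + 0.993 + 2.781 + 0.943 + 0.993 + 1.298 + 2.042) / 7 = 9.9930 / 7 = 1.428

θ* = 1.428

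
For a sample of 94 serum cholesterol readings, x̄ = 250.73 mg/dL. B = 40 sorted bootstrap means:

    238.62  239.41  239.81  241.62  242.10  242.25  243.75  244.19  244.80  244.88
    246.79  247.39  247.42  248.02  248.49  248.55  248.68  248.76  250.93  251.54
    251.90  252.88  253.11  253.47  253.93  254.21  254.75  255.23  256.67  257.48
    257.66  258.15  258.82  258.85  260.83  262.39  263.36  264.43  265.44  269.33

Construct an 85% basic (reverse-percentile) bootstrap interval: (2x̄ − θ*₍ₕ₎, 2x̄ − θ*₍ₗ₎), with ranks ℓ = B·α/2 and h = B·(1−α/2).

(238.10, 261.65)

Percentile endpoints at ranks 3 and 37: θ*₍3₎ = 239.81, θ*₍37₎ = 263.36.
Basic interval reflects these around x̄:
  lower = 2 × 250.73 − 263.36 = 238.10
  upper = 2 × 250.73 − 239.81 = 261.65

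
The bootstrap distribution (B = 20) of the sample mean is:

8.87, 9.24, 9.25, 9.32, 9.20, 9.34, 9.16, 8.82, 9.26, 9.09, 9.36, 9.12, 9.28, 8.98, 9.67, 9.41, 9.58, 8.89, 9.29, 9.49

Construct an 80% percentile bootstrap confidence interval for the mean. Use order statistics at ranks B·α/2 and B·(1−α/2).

(8.87, 9.49)

Sorted replicates: 8.82, 8.87, 8.89, 8.98, 9.09, 9.12, 9.16, 9.20, 9.24, 9.25, 9.26, 9.28, 9.29, 9.32, 9.34, 9.36, 9.41, 9.49, 9.58, 9.67
α = 0.20; lower rank = 20 × 0.100 = 2; upper rank = 20 × 0.900 = 18.
The 2nd smallest replicate is 8.87; the 18th is 9.49.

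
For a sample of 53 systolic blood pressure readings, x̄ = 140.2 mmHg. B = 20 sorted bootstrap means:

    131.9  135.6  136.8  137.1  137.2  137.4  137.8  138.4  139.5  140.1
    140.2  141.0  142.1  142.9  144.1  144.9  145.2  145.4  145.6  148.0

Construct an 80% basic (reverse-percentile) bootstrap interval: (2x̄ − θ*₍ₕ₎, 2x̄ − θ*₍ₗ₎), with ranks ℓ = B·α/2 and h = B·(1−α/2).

(135.0, 144.8)

Percentile endpoints at ranks 2 and 18: θ*₍2₎ = 135.6, θ*₍18₎ = 145.4.
Basic interval reflects these around x̄:
  lower = 2 × 140.2 − 145.4 = 135.0
  upper = 2 × 140.2 − 135.6 = 144.8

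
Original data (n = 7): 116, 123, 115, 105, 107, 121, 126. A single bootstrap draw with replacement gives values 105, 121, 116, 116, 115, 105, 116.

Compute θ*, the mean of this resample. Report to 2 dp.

Mean = (105 + 121 + 116 + 116 + 115 + 105 + 116) / 7 = 794.0 / 7 = 113.43

θ* = 113.43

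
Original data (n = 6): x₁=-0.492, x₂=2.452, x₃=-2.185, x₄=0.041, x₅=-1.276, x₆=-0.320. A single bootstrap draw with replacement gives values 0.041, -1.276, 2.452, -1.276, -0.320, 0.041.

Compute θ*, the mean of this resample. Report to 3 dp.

θ* = -0.056

Mean = (0.041 + (-1.276) + 2.452 + (-1.276) + (-0.320) + 0.041) / 6 = -0.3380 / 6 = -0.056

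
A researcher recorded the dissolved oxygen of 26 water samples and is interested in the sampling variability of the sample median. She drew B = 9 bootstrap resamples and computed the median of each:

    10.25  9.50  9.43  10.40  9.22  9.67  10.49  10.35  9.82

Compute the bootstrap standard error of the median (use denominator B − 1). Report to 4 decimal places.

SE* = 0.4777

Bootstrap SE is the standard deviation of the 9 replicate medians.
Mean of replicates: (10.25 + 9.50 + 9.43 + 10.40 + 9.22 + 9.67 + 10.49 + 10.35 + 9.82) / 9 = 89.13000 / 9 = 9.90333
Sum of squared deviations: (+0.34667)² + (−0.40333)² + (−0.47333)² + (+0.49667)² + (−0.68333)² + (−0.23333)² + (+0.58667)² + (+0.44667)² + (−0.08333)² = 1.82560
Variance = 1.82560 / 8 = 0.22820
SE* = √0.22820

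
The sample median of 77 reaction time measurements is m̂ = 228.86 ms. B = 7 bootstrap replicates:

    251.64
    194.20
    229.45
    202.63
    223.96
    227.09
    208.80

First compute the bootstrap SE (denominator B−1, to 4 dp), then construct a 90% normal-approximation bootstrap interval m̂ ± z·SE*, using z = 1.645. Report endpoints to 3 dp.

Mean of replicates = 219.6814; sum of squared deviations = 2248.4283; SE* = √(2248.4283/6) = 19.3582
Margin = 1.645 × 19.3582 = 31.8442
Interval: 228.86 ± 31.8442

(197.016, 260.704)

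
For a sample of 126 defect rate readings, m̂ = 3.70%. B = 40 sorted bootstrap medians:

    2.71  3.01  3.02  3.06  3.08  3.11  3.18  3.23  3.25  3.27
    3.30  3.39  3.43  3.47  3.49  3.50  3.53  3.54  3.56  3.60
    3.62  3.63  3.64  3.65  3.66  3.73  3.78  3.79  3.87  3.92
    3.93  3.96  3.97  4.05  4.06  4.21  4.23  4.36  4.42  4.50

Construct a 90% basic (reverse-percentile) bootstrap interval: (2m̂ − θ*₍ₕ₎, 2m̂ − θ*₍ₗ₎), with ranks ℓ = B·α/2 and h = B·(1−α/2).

Percentile endpoints at ranks 2 and 38: θ*₍2₎ = 3.01, θ*₍38₎ = 4.36.
Basic interval reflects these around m̂:
  lower = 2 × 3.70 − 4.36 = 3.04
  upper = 2 × 3.70 − 3.01 = 4.39

(3.04, 4.39)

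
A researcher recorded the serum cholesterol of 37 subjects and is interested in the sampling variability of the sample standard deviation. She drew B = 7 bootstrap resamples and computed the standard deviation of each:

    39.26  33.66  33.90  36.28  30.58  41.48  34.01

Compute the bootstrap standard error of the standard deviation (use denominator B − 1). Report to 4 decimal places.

Bootstrap SE is the standard deviation of the 7 replicate standard deviations.
Mean of replicates: (39.26 + 33.66 + 33.90 + 36.28 + 30.58 + 41.48 + 34.01) / 7 = 249.17000 / 7 = 35.59571
Sum of squared deviations: (+3.66429)² + (−1.93571)² + (−1.69571)² + (+0.68429)² + (−5.01571)² + (+5.88429)² + (−1.58571)² = 82.81437
Variance = 82.81437 / 6 = 13.80240
SE* = √13.80240

SE* = 3.7152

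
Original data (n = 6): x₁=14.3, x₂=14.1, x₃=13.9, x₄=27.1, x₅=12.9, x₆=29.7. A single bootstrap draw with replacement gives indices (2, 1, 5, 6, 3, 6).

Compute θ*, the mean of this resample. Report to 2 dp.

Resample values: 14.1, 14.3, 12.9, 29.7, 13.9, 29.7.
Mean = (14.1 + 14.3 + 12.9 + 29.7 + 13.9 + 29.7) / 6 = 114.60 / 6 = 19.10

θ* = 19.10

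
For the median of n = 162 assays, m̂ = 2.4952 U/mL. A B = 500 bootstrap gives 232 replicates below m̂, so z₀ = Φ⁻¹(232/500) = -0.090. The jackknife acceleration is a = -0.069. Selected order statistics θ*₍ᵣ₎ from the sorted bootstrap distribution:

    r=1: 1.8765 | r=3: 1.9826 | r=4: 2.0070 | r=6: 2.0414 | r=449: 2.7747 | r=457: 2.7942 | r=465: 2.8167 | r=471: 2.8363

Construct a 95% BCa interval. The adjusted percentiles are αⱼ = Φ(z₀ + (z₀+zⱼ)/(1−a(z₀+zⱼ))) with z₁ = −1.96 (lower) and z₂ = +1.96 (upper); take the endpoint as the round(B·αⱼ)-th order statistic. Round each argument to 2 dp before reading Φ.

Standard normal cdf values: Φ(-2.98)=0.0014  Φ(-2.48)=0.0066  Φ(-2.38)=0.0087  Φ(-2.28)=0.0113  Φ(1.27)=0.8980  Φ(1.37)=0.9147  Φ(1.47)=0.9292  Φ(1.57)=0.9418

Lower: z₀ + z₁ = -0.090 + (-1.960) = -2.050; 1 − a(z₀+z₁) = 1 − (-0.069)(-2.050) = 0.8586; argument = -0.090 + (-2.050)/0.8586 = -2.4777 → -2.48.
α₁ = Φ(-2.48) = 0.0066; rank = round(500 × 0.0066) = 3; θ*₍3₎ = 1.9826.
Upper: z₀ + z₂ = 1.870; 1 − a(z₀+z₂) = 1.1290; argument = 1.5663 → 1.57; α₂ = 0.9418; rank = 471; θ*₍471₎ = 2.8363.

(1.9826, 2.8363)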